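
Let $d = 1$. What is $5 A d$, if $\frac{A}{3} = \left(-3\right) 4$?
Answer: $-180$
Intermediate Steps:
$A = -36$ ($A = 3 \left(\left(-3\right) 4\right) = 3 \left(-12\right) = -36$)
$5 A d = 5 \left(-36\right) 1 = \left(-180\right) 1 = -180$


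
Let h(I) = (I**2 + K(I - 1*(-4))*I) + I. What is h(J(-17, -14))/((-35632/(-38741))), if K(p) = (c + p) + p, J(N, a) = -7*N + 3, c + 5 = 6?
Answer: 111070447/2227 ≈ 49875.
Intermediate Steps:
c = 1 (c = -5 + 6 = 1)
J(N, a) = 3 - 7*N
K(p) = 1 + 2*p (K(p) = (1 + p) + p = 1 + 2*p)
h(I) = I + I**2 + I*(9 + 2*I) (h(I) = (I**2 + (1 + 2*(I - 1*(-4)))*I) + I = (I**2 + (1 + 2*(I + 4))*I) + I = (I**2 + (1 + 2*(4 + I))*I) + I = (I**2 + (1 + (8 + 2*I))*I) + I = (I**2 + (9 + 2*I)*I) + I = (I**2 + I*(9 + 2*I)) + I = I + I**2 + I*(9 + 2*I))
h(J(-17, -14))/((-35632/(-38741))) = ((3 - 7*(-17))*(10 + 3*(3 - 7*(-17))))/((-35632/(-38741))) = ((3 + 119)*(10 + 3*(3 + 119)))/((-35632*(-1/38741))) = (122*(10 + 3*122))/(35632/38741) = (122*(10 + 366))*(38741/35632) = (122*376)*(38741/35632) = 45872*(38741/35632) = 111070447/2227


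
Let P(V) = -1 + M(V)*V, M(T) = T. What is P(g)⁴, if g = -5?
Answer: 331776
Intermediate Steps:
P(V) = -1 + V² (P(V) = -1 + V*V = -1 + V²)
P(g)⁴ = (-1 + (-5)²)⁴ = (-1 + 25)⁴ = 24⁴ = 331776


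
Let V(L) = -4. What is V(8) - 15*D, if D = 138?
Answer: -2074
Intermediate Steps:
V(8) - 15*D = -4 - 15*138 = -4 - 2070 = -2074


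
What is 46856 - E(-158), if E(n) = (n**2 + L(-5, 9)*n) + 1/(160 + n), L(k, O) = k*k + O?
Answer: 54527/2 ≈ 27264.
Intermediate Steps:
L(k, O) = O + k**2 (L(k, O) = k**2 + O = O + k**2)
E(n) = n**2 + 1/(160 + n) + 34*n (E(n) = (n**2 + (9 + (-5)**2)*n) + 1/(160 + n) = (n**2 + (9 + 25)*n) + 1/(160 + n) = (n**2 + 34*n) + 1/(160 + n) = n**2 + 1/(160 + n) + 34*n)
46856 - E(-158) = 46856 - (1 + (-158)**3 + 194*(-158)**2 + 5440*(-158))/(160 - 158) = 46856 - (1 - 3944312 + 194*24964 - 859520)/2 = 46856 - (1 - 3944312 + 4843016 - 859520)/2 = 46856 - 39185/2 = 54527/2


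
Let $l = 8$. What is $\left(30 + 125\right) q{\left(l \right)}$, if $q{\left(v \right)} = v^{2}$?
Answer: $9920$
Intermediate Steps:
$\left(30 + 125\right) q{\left(l \right)} = \left(30 + 125\right) 8^{2} = 155 \cdot 64 = 9920$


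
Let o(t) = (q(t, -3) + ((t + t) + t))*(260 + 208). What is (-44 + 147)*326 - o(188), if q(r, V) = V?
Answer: -228970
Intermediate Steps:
o(t) = -1404 + 1404*t (o(t) = (-3 + ((t + t) + t))*(260 + 208) = (-3 + (2*t + t))*468 = (-3 + 3*t)*468 = -1404 + 1404*t)
(-44 + 147)*326 - o(188) = (-44 + 147)*326 - (-1404 + 1404*188) = 103*326 - (-1404 + 263952) = 33578 - 1*262548 = 33578 - 262548 = -228970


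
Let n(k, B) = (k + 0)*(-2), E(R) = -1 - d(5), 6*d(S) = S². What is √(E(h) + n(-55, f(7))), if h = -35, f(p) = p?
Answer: √3774/6 ≈ 10.239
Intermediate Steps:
d(S) = S²/6
E(R) = -31/6 (E(R) = -1 - 5²/6 = -1 - 25/6 = -31/6)
n(k, B) = -2*k (n(k, B) = k*(-2) = -2*k)
√(E(h) + n(-55, f(7))) = √(-31/6 - 2*(-55)) = √(-31/6 + 110) = √(629/6) = √3774/6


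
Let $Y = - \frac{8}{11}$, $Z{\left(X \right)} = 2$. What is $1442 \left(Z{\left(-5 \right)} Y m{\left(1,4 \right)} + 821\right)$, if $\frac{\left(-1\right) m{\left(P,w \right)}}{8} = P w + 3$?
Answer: $\frac{14314734}{11} \approx 1.3013 \cdot 10^{6}$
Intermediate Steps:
$m{\left(P,w \right)} = -24 - 8 P w$ ($m{\left(P,w \right)} = - 8 \left(P w + 3\right) = - 8 \left(3 + P w\right) = -24 - 8 P w$)
$Y = - \frac{8}{11}$ ($Y = \left(-8\right) \frac{1}{11} = - \frac{8}{11} \approx -0.72727$)
$1442 \left(Z{\left(-5 \right)} Y m{\left(1,4 \right)} + 821\right) = 1442 \left(2 \left(- \frac{8}{11}\right) \left(-24 - 8 \cdot 4\right) + 821\right) = 1442 \left(- \frac{16 \left(-24 - 32\right)}{11} + 821\right) = 1442 \left(\left(- \frac{16}{11}\right) \left(-56\right) + 821\right) = 1442 \left(\frac{896}{11} + 821\right) = 1442 \cdot \frac{9927}{11} = \frac{14314734}{11}$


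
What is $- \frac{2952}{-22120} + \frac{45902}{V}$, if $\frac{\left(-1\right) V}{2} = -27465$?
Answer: $\frac{2943764}{3037629} \approx 0.9691$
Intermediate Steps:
$V = 54930$ ($V = \left(-2\right) \left(-27465\right) = 54930$)
$- \frac{2952}{-22120} + \frac{45902}{V} = - \frac{2952}{-22120} + \frac{45902}{54930} = \left(-2952\right) \left(- \frac{1}{22120}\right) + 45902 \cdot \frac{1}{54930} = \frac{369}{2765} + \frac{22951}{27465} = \frac{2943764}{3037629}$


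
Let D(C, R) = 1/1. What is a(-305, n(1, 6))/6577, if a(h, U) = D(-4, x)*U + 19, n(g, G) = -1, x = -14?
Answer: 18/6577 ≈ 0.0027368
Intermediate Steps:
D(C, R) = 1
a(h, U) = 19 + U (a(h, U) = 1*U + 19 = U + 19 = 19 + U)
a(-305, n(1, 6))/6577 = (19 - 1)/6577 = 18*(1/6577) = 18/6577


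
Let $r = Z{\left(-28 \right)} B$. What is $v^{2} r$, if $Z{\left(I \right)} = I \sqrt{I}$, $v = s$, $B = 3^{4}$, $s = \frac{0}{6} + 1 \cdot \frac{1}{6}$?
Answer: $- 126 i \sqrt{7} \approx - 333.36 i$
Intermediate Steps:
$s = \frac{1}{6}$ ($s = 0 \cdot \frac{1}{6} + 1 \cdot \frac{1}{6} = 0 + \frac{1}{6} = \frac{1}{6} \approx 0.16667$)
$B = 81$
$v = \frac{1}{6} \approx 0.16667$
$Z{\left(I \right)} = I^{\frac{3}{2}}$
$r = - 4536 i \sqrt{7}$ ($r = \left(-28\right)^{\frac{3}{2}} \cdot 81 = - 56 i \sqrt{7} \cdot 81 = - 4536 i \sqrt{7} \approx - 12001.0 i$)
$v^{2} r = \frac{\left(-4536\right) i \sqrt{7}}{36} = - 126 i \sqrt{7}$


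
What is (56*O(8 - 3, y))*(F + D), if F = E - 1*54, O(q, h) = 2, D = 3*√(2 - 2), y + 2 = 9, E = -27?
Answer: -9072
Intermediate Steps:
y = 7 (y = -2 + 9 = 7)
D = 0 (D = 3*√0 = 3*0 = 0)
F = -81 (F = -27 - 1*54 = -27 - 54 = -81)
(56*O(8 - 3, y))*(F + D) = (56*2)*(-81 + 0) = 112*(-81) = -9072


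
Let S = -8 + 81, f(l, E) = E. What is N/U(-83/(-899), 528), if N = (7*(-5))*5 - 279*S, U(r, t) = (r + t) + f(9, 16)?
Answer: -18467258/489139 ≈ -37.755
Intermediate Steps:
U(r, t) = 16 + r + t (U(r, t) = (r + t) + 16 = 16 + r + t)
S = 73
N = -20542 (N = (7*(-5))*5 - 279*73 = -35*5 - 20367 = -175 - 20367 = -20542)
N/U(-83/(-899), 528) = -20542/(16 - 83/(-899) + 528) = -20542/(16 - 83*(-1/899) + 528) = -20542/(16 + 83/899 + 528) = -20542/489139/899 = -20542*899/489139 = -18467258/489139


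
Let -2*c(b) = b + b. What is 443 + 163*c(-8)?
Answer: 1747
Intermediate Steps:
c(b) = -b (c(b) = -(b + b)/2 = -b)
443 + 163*c(-8) = 443 + 163*(-1*(-8)) = 443 + 163*8 = 443 + 1304 = 1747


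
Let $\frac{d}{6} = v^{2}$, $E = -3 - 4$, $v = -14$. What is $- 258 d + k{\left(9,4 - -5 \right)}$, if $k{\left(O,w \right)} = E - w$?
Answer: $-303424$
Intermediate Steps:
$E = -7$
$d = 1176$ ($d = 6 \left(-14\right)^{2} = 6 \cdot 196 = 1176$)
$k{\left(O,w \right)} = -7 - w$
$- 258 d + k{\left(9,4 - -5 \right)} = \left(-258\right) 1176 - \left(11 + 5\right) = -303408 - 16 = -303424$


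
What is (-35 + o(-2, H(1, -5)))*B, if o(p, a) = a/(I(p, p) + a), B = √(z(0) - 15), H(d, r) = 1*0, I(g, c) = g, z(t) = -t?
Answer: -35*I*√15 ≈ -135.55*I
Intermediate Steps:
H(d, r) = 0
B = I*√15 (B = √(-1*0 - 15) = √(0 - 15) = √(-15) = I*√15 ≈ 3.873*I)
o(p, a) = a/(a + p) (o(p, a) = a/(p + a) = a/(a + p))
(-35 + o(-2, H(1, -5)))*B = (-35 + 0/(0 - 2))*(I*√15) = (-35 + 0/(-2))*(I*√15) = (-35 + 0*(-½))*(I*√15) = (-35 + 0)*(I*√15) = -35*I*√15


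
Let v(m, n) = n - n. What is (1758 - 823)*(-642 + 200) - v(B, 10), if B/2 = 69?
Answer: -413270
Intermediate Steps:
B = 138 (B = 2*69 = 138)
v(m, n) = 0
(1758 - 823)*(-642 + 200) - v(B, 10) = (1758 - 823)*(-642 + 200) - 1*0 = 935*(-442) + 0 = -413270 + 0 = -413270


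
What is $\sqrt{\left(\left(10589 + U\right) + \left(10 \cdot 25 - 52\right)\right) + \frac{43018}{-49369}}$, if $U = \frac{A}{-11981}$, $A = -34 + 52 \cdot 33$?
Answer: $\frac{\sqrt{3773590241568385415703}}{591489989} \approx 103.86$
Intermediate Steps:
$A = 1682$ ($A = -34 + 1716 = 1682$)
$U = - \frac{1682}{11981}$ ($U = \frac{1682}{-11981} = 1682 \left(- \frac{1}{11981}\right) = - \frac{1682}{11981} \approx -0.14039$)
$\sqrt{\left(\left(10589 + U\right) + \left(10 \cdot 25 - 52\right)\right) + \frac{43018}{-49369}} = \sqrt{\left(\left(10589 - \frac{1682}{11981}\right) + \left(10 \cdot 25 - 52\right)\right) + \frac{43018}{-49369}} = \sqrt{\left(\frac{126865127}{11981} + \left(250 - 52\right)\right) + 43018 \left(- \frac{1}{49369}\right)} = \sqrt{\left(\frac{126865127}{11981} + 198\right) - \frac{43018}{49369}} = \sqrt{\frac{129237365}{11981} - \frac{43018}{49369}} = \sqrt{\frac{6379804074027}{591489989}} = \frac{\sqrt{3773590241568385415703}}{591489989}$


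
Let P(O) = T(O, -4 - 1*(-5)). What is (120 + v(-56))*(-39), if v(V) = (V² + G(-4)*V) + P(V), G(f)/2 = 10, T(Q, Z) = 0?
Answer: -83304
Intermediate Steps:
P(O) = 0
G(f) = 20 (G(f) = 2*10 = 20)
v(V) = V² + 20*V (v(V) = (V² + 20*V) + 0 = V² + 20*V)
(120 + v(-56))*(-39) = (120 - 56*(20 - 56))*(-39) = (120 - 56*(-36))*(-39) = (120 + 2016)*(-39) = 2136*(-39) = -83304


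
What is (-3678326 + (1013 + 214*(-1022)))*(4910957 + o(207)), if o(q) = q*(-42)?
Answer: -19099319595523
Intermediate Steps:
o(q) = -42*q
(-3678326 + (1013 + 214*(-1022)))*(4910957 + o(207)) = (-3678326 + (1013 + 214*(-1022)))*(4910957 - 42*207) = (-3678326 + (1013 - 218708))*(4910957 - 8694) = (-3678326 - 217695)*4902263 = -3896021*4902263 = -19099319595523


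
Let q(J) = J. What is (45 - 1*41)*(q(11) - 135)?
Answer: -496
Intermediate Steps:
(45 - 1*41)*(q(11) - 135) = (45 - 1*41)*(11 - 135) = (45 - 41)*(-124) = 4*(-124) = -496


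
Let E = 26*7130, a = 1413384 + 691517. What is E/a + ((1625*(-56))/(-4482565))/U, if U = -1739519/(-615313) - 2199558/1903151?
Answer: 74026230163985257092740/738656506111167412239659 ≈ 0.10022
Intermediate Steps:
a = 2104901
E = 185380
U = 1957150692715/1171033551263 (U = -1739519*(-1/615313) - 2199558*1/1903151 = 1739519/615313 - 2199558/1903151 = 1957150692715/1171033551263 ≈ 1.6713)
E/a + ((1625*(-56))/(-4482565))/U = 185380/2104901 + ((1625*(-56))/(-4482565))/(1957150692715/1171033551263) = 185380*(1/2104901) - 91000*(-1/4482565)*(1171033551263/1957150692715) = 185380/2104901 + (18200/896513)*(1171033551263/1957150692715) = 185380/2104901 + 4262562126597320/350922207795600559 = 74026230163985257092740/738656506111167412239659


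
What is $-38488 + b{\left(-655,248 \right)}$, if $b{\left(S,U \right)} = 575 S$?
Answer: $-415113$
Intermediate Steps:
$-38488 + b{\left(-655,248 \right)} = -38488 + 575 \left(-655\right) = -38488 - 376625 = -415113$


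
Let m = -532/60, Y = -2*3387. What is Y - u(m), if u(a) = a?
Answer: -101477/15 ≈ -6765.1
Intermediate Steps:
Y = -6774
m = -133/15 (m = -532*1/60 = -133/15 ≈ -8.8667)
Y - u(m) = -6774 - 1*(-133/15) = -6774 + 133/15 = -101477/15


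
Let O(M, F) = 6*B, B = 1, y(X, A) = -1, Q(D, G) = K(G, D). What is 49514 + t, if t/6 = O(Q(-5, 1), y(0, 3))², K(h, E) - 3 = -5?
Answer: 49730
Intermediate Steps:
K(h, E) = -2 (K(h, E) = 3 - 5 = -2)
Q(D, G) = -2
O(M, F) = 6 (O(M, F) = 6*1 = 6)
t = 216 (t = 6*6² = 6*36 = 216)
49514 + t = 49514 + 216 = 49730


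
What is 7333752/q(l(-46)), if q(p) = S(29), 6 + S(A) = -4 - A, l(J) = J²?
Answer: -2444584/13 ≈ -1.8805e+5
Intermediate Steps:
S(A) = -10 - A (S(A) = -6 + (-4 - A) = -10 - A)
q(p) = -39 (q(p) = -10 - 1*29 = -10 - 29 = -39)
7333752/q(l(-46)) = 7333752/(-39) = 7333752*(-1/39) = -2444584/13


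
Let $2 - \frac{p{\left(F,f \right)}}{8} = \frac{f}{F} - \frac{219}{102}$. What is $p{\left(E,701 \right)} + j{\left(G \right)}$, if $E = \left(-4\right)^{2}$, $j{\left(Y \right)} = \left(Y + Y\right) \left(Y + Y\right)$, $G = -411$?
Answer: $\frac{22962467}{34} \approx 6.7537 \cdot 10^{5}$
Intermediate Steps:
$j{\left(Y \right)} = 4 Y^{2}$ ($j{\left(Y \right)} = 2 Y 2 Y = 4 Y^{2}$)
$E = 16$
$p{\left(F,f \right)} = \frac{564}{17} - \frac{8 f}{F}$ ($p{\left(F,f \right)} = 16 - 8 \left(\frac{f}{F} - \frac{219}{102}\right) = 16 - 8 \left(\frac{f}{F} - \frac{73}{34}\right) = 16 - 8 \left(- \frac{73}{34} + \frac{f}{F}\right) = 16 + \left(\frac{292}{17} - \frac{8 f}{F}\right) = \frac{564}{17} - \frac{8 f}{F}$)
$p{\left(E,701 \right)} + j{\left(G \right)} = \left(\frac{564}{17} - \frac{5608}{16}\right) + 4 \left(-411\right)^{2} = \left(\frac{564}{17} - 5608 \cdot \frac{1}{16}\right) + 4 \cdot 168921 = \left(\frac{564}{17} - \frac{701}{2}\right) + 675684 = - \frac{10789}{34} + 675684 = \frac{22962467}{34}$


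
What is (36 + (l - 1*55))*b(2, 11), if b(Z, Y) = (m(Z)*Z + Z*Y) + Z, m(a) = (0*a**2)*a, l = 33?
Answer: 336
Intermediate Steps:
m(a) = 0 (m(a) = 0*a = 0)
b(Z, Y) = Z + Y*Z (b(Z, Y) = (0*Z + Z*Y) + Z = (0 + Y*Z) + Z = Y*Z + Z = Z + Y*Z)
(36 + (l - 1*55))*b(2, 11) = (36 + (33 - 1*55))*(2*(1 + 11)) = (36 + (33 - 55))*(2*12) = (36 - 22)*24 = 14*24 = 336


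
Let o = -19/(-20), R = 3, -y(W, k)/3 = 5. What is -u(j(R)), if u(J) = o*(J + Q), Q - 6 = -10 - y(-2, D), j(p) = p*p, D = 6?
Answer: -19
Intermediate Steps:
y(W, k) = -15 (y(W, k) = -3*5 = -15)
o = 19/20 (o = -19*(-1/20) = 19/20 ≈ 0.95000)
j(p) = p²
Q = 11 (Q = 6 + (-10 - 1*(-15)) = 6 + (-10 + 15) = 6 + 5 = 11)
u(J) = 209/20 + 19*J/20 (u(J) = 19*(J + 11)/20 = 19*(11 + J)/20 = 209/20 + 19*J/20)
-u(j(R)) = -(209/20 + (19/20)*3²) = -(209/20 + (19/20)*9) = -(209/20 + 171/20) = -1*19 = -19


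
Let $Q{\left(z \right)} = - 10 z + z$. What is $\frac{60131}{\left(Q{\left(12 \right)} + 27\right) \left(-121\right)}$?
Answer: $\frac{60131}{9801} \approx 6.1352$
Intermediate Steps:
$Q{\left(z \right)} = - 9 z$
$\frac{60131}{\left(Q{\left(12 \right)} + 27\right) \left(-121\right)} = \frac{60131}{\left(\left(-9\right) 12 + 27\right) \left(-121\right)} = \frac{60131}{\left(-108 + 27\right) \left(-121\right)} = \frac{60131}{\left(-81\right) \left(-121\right)} = \frac{60131}{9801}$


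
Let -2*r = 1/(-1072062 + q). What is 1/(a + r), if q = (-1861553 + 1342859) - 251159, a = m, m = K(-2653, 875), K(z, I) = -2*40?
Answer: -3683830/294706399 ≈ -0.012500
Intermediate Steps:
K(z, I) = -80
m = -80
a = -80
q = -769853 (q = -518694 - 251159 = -769853)
r = 1/3683830 (r = -1/(2*(-1072062 - 769853)) = -½/(-1841915) = -½*(-1/1841915) = 1/3683830 ≈ 2.7146e-7)
1/(a + r) = 1/(-80 + 1/3683830) = 1/(-294706399/3683830) = -3683830/294706399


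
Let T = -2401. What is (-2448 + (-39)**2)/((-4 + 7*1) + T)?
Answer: 927/2398 ≈ 0.38657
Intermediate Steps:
(-2448 + (-39)**2)/((-4 + 7*1) + T) = (-2448 + (-39)**2)/((-4 + 7*1) - 2401) = (-2448 + 1521)/((-4 + 7) - 2401) = -927/(3 - 2401) = -927/(-2398) = -927*(-1/2398) = 927/2398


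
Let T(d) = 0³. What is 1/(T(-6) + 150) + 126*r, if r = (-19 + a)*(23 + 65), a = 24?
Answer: 8316001/150 ≈ 55440.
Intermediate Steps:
T(d) = 0
r = 440 (r = (-19 + 24)*(23 + 65) = 5*88 = 440)
1/(T(-6) + 150) + 126*r = 1/(0 + 150) + 126*440 = 1/150 + 55440 = 8316001/150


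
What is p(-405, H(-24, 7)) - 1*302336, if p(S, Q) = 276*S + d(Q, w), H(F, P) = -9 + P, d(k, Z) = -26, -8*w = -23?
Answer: -414142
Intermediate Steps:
w = 23/8 (w = -1/8*(-23) = 23/8 ≈ 2.8750)
p(S, Q) = -26 + 276*S (p(S, Q) = 276*S - 26 = -26 + 276*S)
p(-405, H(-24, 7)) - 1*302336 = (-26 + 276*(-405)) - 1*302336 = (-26 - 111780) - 302336 = -111806 - 302336 = -414142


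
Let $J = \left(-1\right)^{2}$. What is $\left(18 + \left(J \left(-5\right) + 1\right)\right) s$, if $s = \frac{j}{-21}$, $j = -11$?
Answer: $\frac{22}{3} \approx 7.3333$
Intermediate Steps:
$J = 1$
$s = \frac{11}{21}$ ($s = - \frac{11}{-21} = \left(-11\right) \left(- \frac{1}{21}\right) = \frac{11}{21} \approx 0.52381$)
$\left(18 + \left(J \left(-5\right) + 1\right)\right) s = \left(18 + \left(1 \left(-5\right) + 1\right)\right) \frac{11}{21} = \left(18 + \left(-5 + 1\right)\right) \frac{11}{21} = \left(18 - 4\right) \frac{11}{21} = 14 \cdot \frac{11}{21} = \frac{22}{3}$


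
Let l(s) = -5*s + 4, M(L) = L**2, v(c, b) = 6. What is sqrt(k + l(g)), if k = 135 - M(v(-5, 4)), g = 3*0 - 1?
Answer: 6*sqrt(3) ≈ 10.392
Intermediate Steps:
g = -1 (g = 0 - 1 = -1)
l(s) = 4 - 5*s
k = 99 (k = 135 - 1*6**2 = 135 - 1*36 = 135 - 36 = 99)
sqrt(k + l(g)) = sqrt(99 + (4 - 5*(-1))) = sqrt(99 + (4 + 5)) = sqrt(99 + 9) = sqrt(108) = 6*sqrt(3)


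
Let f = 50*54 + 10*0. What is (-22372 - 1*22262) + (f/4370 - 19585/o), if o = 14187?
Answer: -276722986001/6199719 ≈ -44635.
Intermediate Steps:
f = 2700 (f = 2700 + 0 = 2700)
(-22372 - 1*22262) + (f/4370 - 19585/o) = (-22372 - 1*22262) + (2700/4370 - 19585/14187) = (-22372 - 22262) + (2700*(1/4370) - 19585*1/14187) = -44634 + (270/437 - 19585/14187) = -44634 - 4728155/6199719 = -276722986001/6199719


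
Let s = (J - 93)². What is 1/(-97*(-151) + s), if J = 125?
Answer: 1/15671 ≈ 6.3812e-5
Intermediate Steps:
s = 1024 (s = (125 - 93)² = 32² = 1024)
1/(-97*(-151) + s) = 1/(-97*(-151) + 1024) = 1/(14647 + 1024) = 1/15671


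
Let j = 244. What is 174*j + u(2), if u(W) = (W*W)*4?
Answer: 42472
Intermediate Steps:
u(W) = 4*W**2 (u(W) = W**2*4 = 4*W**2)
174*j + u(2) = 174*244 + 4*2**2 = 42456 + 4*4 = 42456 + 16 = 42472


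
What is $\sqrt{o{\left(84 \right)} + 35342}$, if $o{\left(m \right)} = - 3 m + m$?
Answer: $\sqrt{35174} \approx 187.55$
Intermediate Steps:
$o{\left(m \right)} = - 2 m$
$\sqrt{o{\left(84 \right)} + 35342} = \sqrt{\left(-2\right) 84 + 35342} = \sqrt{-168 + 35342} = \sqrt{35174}$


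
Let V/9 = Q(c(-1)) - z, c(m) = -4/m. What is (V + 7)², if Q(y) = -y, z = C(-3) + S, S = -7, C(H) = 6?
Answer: 400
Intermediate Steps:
z = -1 (z = 6 - 7 = -1)
V = -27 (V = 9*(-(-4)/(-1) - 1*(-1)) = 9*(-(-4)*(-1) + 1) = 9*(-1*4 + 1) = 9*(-4 + 1) = 9*(-3) = -27)
(V + 7)² = (-27 + 7)² = (-20)² = 400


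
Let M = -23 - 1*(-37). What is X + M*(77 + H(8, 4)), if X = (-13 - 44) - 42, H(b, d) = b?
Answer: 1091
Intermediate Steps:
M = 14 (M = -23 + 37 = 14)
X = -99 (X = -57 - 42 = -99)
X + M*(77 + H(8, 4)) = -99 + 14*(77 + 8) = -99 + 14*85 = -99 + 1190 = 1091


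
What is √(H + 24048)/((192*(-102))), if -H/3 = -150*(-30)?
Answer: -√293/3264 ≈ -0.0052443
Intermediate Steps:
H = -13500 (H = -(-450)*(-30) = -3*4500 = -13500)
√(H + 24048)/((192*(-102))) = √(-13500 + 24048)/((192*(-102))) = √10548/(-19584) = (6*√293)*(-1/19584) = -√293/3264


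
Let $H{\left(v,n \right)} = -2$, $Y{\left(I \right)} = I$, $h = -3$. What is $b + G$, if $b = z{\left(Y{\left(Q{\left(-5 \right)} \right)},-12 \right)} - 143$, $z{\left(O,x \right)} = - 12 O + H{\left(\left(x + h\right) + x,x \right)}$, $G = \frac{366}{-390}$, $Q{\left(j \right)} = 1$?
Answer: $- \frac{10266}{65} \approx -157.94$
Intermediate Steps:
$G = - \frac{61}{65}$ ($G = 366 \left(- \frac{1}{390}\right) = - \frac{61}{65} \approx -0.93846$)
$z{\left(O,x \right)} = -2 - 12 O$ ($z{\left(O,x \right)} = - 12 O - 2 = -2 - 12 O$)
$b = -157$ ($b = \left(-2 - 12\right) - 143 = -14 - 143 = -157$)
$b + G = -157 - \frac{61}{65} = - \frac{10266}{65}$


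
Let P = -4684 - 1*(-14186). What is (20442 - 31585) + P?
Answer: -1641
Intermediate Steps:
P = 9502 (P = -4684 + 14186 = 9502)
(20442 - 31585) + P = (20442 - 31585) + 9502 = -11143 + 9502 = -1641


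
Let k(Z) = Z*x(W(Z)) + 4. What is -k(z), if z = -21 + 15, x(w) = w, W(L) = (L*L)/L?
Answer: -40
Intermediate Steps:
W(L) = L (W(L) = L²/L = L)
z = -6
k(Z) = 4 + Z² (k(Z) = Z*Z + 4 = Z² + 4 = 4 + Z²)
-k(z) = -(4 + (-6)²) = -(4 + 36) = -1*40 = -40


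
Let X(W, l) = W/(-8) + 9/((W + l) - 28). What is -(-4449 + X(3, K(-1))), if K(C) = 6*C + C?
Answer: 142389/32 ≈ 4449.7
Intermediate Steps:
K(C) = 7*C
X(W, l) = 9/(-28 + W + l) - W/8 (X(W, l) = W*(-⅛) + 9/(-28 + W + l) = -W/8 + 9/(-28 + W + l) = 9/(-28 + W + l) - W/8)
-(-4449 + X(3, K(-1))) = -(-4449 + (72 - 1*3² + 28*3 - 1*3*7*(-1))/(8*(-28 + 3 + 7*(-1)))) = -(-4449 + (72 - 1*9 + 84 - 1*3*(-7))/(8*(-28 + 3 - 7))) = -(-4449 + (⅛)*(72 - 9 + 84 + 21)/(-32)) = -(-4449 + (⅛)*(-1/32)*168) = -(-4449 - 21/32) = -1*(-142389/32) = 142389/32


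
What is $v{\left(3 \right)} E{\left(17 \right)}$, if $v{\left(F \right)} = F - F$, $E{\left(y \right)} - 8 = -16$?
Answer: $0$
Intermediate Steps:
$E{\left(y \right)} = -8$ ($E{\left(y \right)} = 8 - 16 = -8$)
$v{\left(F \right)} = 0$
$v{\left(3 \right)} E{\left(17 \right)} = 0 \left(-8\right) = 0$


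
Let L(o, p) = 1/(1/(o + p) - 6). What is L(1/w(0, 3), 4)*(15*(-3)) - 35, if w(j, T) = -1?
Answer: -460/17 ≈ -27.059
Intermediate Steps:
L(o, p) = 1/(-6 + 1/(o + p))
L(1/w(0, 3), 4)*(15*(-3)) - 35 = ((-1/(-1) - 1*4)/(-1 + 6/(-1) + 6*4))*(15*(-3)) - 35 = ((-1*(-1) - 4)/(-1 + 6*(-1) + 24))*(-45) - 35 = ((1 - 4)/(-1 - 6 + 24))*(-45) - 35 = (-3/17)*(-45) - 35 = ((1/17)*(-3))*(-45) - 35 = -3/17*(-45) - 35 = 135/17 - 35 = -460/17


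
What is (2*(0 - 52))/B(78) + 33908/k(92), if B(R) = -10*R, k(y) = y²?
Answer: 131387/31740 ≈ 4.1395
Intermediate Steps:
(2*(0 - 52))/B(78) + 33908/k(92) = (2*(0 - 52))/((-10*78)) + 33908/(92²) = (2*(-52))/(-780) + 33908/8464 = -104*(-1/780) + 33908*(1/8464) = 2/15 + 8477/2116 = 131387/31740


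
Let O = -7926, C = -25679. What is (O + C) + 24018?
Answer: -9587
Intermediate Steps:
(O + C) + 24018 = (-7926 - 25679) + 24018 = -33605 + 24018 = -9587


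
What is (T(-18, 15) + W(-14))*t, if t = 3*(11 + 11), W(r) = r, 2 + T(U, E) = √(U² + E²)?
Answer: -1056 + 198*√61 ≈ 490.43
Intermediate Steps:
T(U, E) = -2 + √(E² + U²) (T(U, E) = -2 + √(U² + E²) = -2 + √(E² + U²))
t = 66 (t = 3*22 = 66)
(T(-18, 15) + W(-14))*t = ((-2 + √(15² + (-18)²)) - 14)*66 = ((-2 + √(225 + 324)) - 14)*66 = ((-2 + √549) - 14)*66 = ((-2 + 3*√61) - 14)*66 = (-16 + 3*√61)*66 = -1056 + 198*√61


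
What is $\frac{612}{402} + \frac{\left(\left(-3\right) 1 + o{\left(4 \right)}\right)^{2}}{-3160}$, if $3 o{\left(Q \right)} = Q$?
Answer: $\frac{579841}{381096} \approx 1.5215$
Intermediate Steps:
$o{\left(Q \right)} = \frac{Q}{3}$
$\frac{612}{402} + \frac{\left(\left(-3\right) 1 + o{\left(4 \right)}\right)^{2}}{-3160} = \frac{612}{402} + \frac{\left(\left(-3\right) 1 + \frac{1}{3} \cdot 4\right)^{2}}{-3160} = 612 \cdot \frac{1}{402} + \left(-3 + \frac{4}{3}\right)^{2} \left(- \frac{1}{3160}\right) = \frac{102}{67} + \left(- \frac{5}{3}\right)^{2} \left(- \frac{1}{3160}\right) = \frac{102}{67} + \frac{25}{9} \left(- \frac{1}{3160}\right) = \frac{102}{67} - \frac{5}{5688} = \frac{579841}{381096}$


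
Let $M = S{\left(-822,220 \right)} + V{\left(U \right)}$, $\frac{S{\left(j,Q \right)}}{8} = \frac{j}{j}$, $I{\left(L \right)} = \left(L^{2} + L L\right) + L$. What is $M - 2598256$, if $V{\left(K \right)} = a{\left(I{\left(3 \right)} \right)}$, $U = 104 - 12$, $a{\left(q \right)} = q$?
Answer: $-2598227$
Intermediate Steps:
$I{\left(L \right)} = L + 2 L^{2}$ ($I{\left(L \right)} = \left(L^{2} + L^{2}\right) + L = 2 L^{2} + L = L + 2 L^{2}$)
$S{\left(j,Q \right)} = 8$ ($S{\left(j,Q \right)} = 8 \frac{j}{j} = 8 \cdot 1 = 8$)
$U = 92$ ($U = 104 - 12 = 92$)
$V{\left(K \right)} = 21$ ($V{\left(K \right)} = 3 \left(1 + 2 \cdot 3\right) = 3 \left(1 + 6\right) = 3 \cdot 7 = 21$)
$M = 29$ ($M = 8 + 21 = 29$)
$M - 2598256 = 29 - 2598256 = -2598227$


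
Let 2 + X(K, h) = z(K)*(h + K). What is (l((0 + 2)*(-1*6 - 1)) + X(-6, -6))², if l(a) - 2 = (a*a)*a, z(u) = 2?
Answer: 7661824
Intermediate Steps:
X(K, h) = -2 + 2*K + 2*h (X(K, h) = -2 + 2*(h + K) = -2 + 2*(K + h) = -2 + (2*K + 2*h) = -2 + 2*K + 2*h)
l(a) = 2 + a³ (l(a) = 2 + (a*a)*a = 2 + a²*a = 2 + a³)
(l((0 + 2)*(-1*6 - 1)) + X(-6, -6))² = ((2 + ((0 + 2)*(-1*6 - 1))³) + (-2 + 2*(-6) + 2*(-6)))² = ((2 + (2*(-6 - 1))³) + (-2 - 12 - 12))² = ((2 + (2*(-7))³) - 26)² = ((2 + (-14)³) - 26)² = ((2 - 2744) - 26)² = (-2742 - 26)² = (-2768)² = 7661824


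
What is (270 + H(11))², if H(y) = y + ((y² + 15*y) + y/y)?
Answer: 322624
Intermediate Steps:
H(y) = 1 + y² + 16*y (H(y) = y + ((y² + 15*y) + 1) = y + (1 + y² + 15*y) = 1 + y² + 16*y)
(270 + H(11))² = (270 + (1 + 11² + 16*11))² = (270 + (1 + 121 + 176))² = (270 + 298)² = 568² = 322624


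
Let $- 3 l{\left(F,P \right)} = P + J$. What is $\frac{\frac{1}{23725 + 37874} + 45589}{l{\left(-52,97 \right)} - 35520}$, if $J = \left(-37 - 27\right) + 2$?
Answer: $- \frac{2808236812}{2188715135} \approx -1.2831$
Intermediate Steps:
$J = -62$ ($J = -64 + 2 = -62$)
$l{\left(F,P \right)} = \frac{62}{3} - \frac{P}{3}$ ($l{\left(F,P \right)} = - \frac{P - 62}{3} = - \frac{-62 + P}{3} = \frac{62}{3} - \frac{P}{3}$)
$\frac{\frac{1}{23725 + 37874} + 45589}{l{\left(-52,97 \right)} - 35520} = \frac{\frac{1}{23725 + 37874} + 45589}{\left(\frac{62}{3} - \frac{97}{3}\right) - 35520} = \frac{\frac{1}{61599} + 45589}{\left(\frac{62}{3} - \frac{97}{3}\right) - 35520} = \frac{\frac{1}{61599} + 45589}{- \frac{35}{3} - 35520} = \frac{2808236812}{61599 \left(- \frac{106595}{3}\right)} = \frac{2808236812}{61599} \left(- \frac{3}{106595}\right) = - \frac{2808236812}{2188715135}$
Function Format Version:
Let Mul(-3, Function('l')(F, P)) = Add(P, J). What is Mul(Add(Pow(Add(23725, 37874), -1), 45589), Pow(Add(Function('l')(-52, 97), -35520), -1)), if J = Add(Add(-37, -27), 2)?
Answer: Rational(-2808236812, 2188715135) ≈ -1.2831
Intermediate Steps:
J = -62 (J = Add(-64, 2) = -62)
Function('l')(F, P) = Add(Rational(62, 3), Mul(Rational(-1, 3), P)) (Function('l')(F, P) = Mul(Rational(-1, 3), Add(P, -62)) = Mul(Rational(-1, 3), Add(-62, P)) = Add(Rational(62, 3), Mul(Rational(-1, 3), P)))
Mul(Add(Pow(Add(23725, 37874), -1), 45589), Pow(Add(Function('l')(-52, 97), -35520), -1)) = Mul(Add(Pow(Add(23725, 37874), -1), 45589), Pow(Add(Add(Rational(62, 3), Mul(Rational(-1, 3), 97)), -35520), -1)) = Mul(Add(Pow(61599, -1), 45589), Pow(Add(Add(Rational(62, 3), Rational(-97, 3)), -35520), -1)) = Mul(Add(Rational(1, 61599), 45589), Pow(Add(Rational(-35, 3), -35520), -1)) = Mul(Rational(2808236812, 61599), Pow(Rational(-106595, 3), -1)) = Mul(Rational(2808236812, 61599), Rational(-3, 106595)) = Rational(-2808236812, 2188715135)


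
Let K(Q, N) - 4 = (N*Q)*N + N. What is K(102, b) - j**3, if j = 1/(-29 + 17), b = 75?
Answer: 991576513/1728 ≈ 5.7383e+5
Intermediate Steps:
j = -1/12 (j = 1/(-12) = -1/12 ≈ -0.083333)
K(Q, N) = 4 + N + Q*N**2 (K(Q, N) = 4 + ((N*Q)*N + N) = 4 + (Q*N**2 + N) = 4 + (N + Q*N**2) = 4 + N + Q*N**2)
K(102, b) - j**3 = (4 + 75 + 102*75**2) - (-1/12)**3 = (4 + 75 + 102*5625) - 1*(-1/1728) = (4 + 75 + 573750) + 1/1728 = 573829 + 1/1728 = 991576513/1728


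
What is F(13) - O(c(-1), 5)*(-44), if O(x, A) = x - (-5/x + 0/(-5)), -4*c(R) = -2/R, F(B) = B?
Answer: -449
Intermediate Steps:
c(R) = 1/(2*R) (c(R) = -(-1)/(2*R) = 1/(2*R))
O(x, A) = x + 5/x (O(x, A) = x - (-5/x + 0*(-⅕)) = x - (-5/x + 0) = x - (-5)/x = x + 5/x)
F(13) - O(c(-1), 5)*(-44) = 13 - ((½)/(-1) + 5/(((½)/(-1))))*(-44) = 13 - ((½)*(-1) + 5/(((½)*(-1))))*(-44) = 13 - (-½ + 5/(-½))*(-44) = 13 - (-½ + 5*(-2))*(-44) = 13 - (-½ - 10)*(-44) = 13 - (-21)*(-44)/2 = 13 - 1*462 = 13 - 462 = -449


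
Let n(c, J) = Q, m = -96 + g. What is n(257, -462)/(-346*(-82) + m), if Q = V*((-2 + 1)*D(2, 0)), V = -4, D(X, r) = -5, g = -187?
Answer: -20/28089 ≈ -0.00071202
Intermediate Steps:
m = -283 (m = -96 - 187 = -283)
Q = -20 (Q = -4*(-2 + 1)*(-5) = -(-4)*(-5) = -4*5 = -20)
n(c, J) = -20
n(257, -462)/(-346*(-82) + m) = -20/(-346*(-82) - 283) = -20/(28372 - 283) = -20/28089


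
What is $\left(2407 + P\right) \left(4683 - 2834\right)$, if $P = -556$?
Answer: $3422499$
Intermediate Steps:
$\left(2407 + P\right) \left(4683 - 2834\right) = \left(2407 - 556\right) \left(4683 - 2834\right) = 1851 \cdot 1849 = 3422499$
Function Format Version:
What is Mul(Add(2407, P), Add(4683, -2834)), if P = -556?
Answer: 3422499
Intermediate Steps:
Mul(Add(2407, P), Add(4683, -2834)) = Mul(Add(2407, -556), Add(4683, -2834)) = Mul(1851, 1849) = 3422499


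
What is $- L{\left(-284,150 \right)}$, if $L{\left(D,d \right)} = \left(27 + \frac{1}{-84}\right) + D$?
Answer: $\frac{21589}{84} \approx 257.01$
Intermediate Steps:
$L{\left(D,d \right)} = \frac{2267}{84} + D$ ($L{\left(D,d \right)} = \left(27 - \frac{1}{84}\right) + D = \frac{2267}{84} + D$)
$- L{\left(-284,150 \right)} = - (\frac{2267}{84} - 284) = \left(-1\right) \left(- \frac{21589}{84}\right) = \frac{21589}{84}$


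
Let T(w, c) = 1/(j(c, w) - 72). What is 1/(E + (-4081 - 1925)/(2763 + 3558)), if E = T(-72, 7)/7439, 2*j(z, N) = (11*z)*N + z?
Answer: -295826713/281084532 ≈ -1.0524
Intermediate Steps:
j(z, N) = z/2 + 11*N*z/2 (j(z, N) = ((11*z)*N + z)/2 = (11*N*z + z)/2 = (z + 11*N*z)/2 = z/2 + 11*N*z/2)
T(w, c) = 1/(-72 + c*(1 + 11*w)/2) (T(w, c) = 1/(c*(1 + 11*w)/2 - 72) = 1/(-72 + c*(1 + 11*w)/2))
E = -2/42260959 (E = (2/(-144 + 7*(1 + 11*(-72))))/7439 = (2/(-144 + 7*(1 - 792)))*(1/7439) = (2/(-144 + 7*(-791)))*(1/7439) = (2/(-144 - 5537))*(1/7439) = (2/(-5681))*(1/7439) = (2*(-1/5681))*(1/7439) = -2/5681*1/7439 = -2/42260959 ≈ -4.7325e-8)
1/(E + (-4081 - 1925)/(2763 + 3558)) = 1/(-2/42260959 + (-4081 - 1925)/(2763 + 3558)) = 1/(-2/42260959 - 6006/6321) = 1/(-2/42260959 - 6006*1/6321) = 1/(-2/42260959 - 286/301) = 1/(-281084532/295826713) = -295826713/281084532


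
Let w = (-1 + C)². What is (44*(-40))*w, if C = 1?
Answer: 0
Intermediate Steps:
w = 0 (w = (-1 + 1)² = 0² = 0)
(44*(-40))*w = (44*(-40))*0 = -1760*0 = 0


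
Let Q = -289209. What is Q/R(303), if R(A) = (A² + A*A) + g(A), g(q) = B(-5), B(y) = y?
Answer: -289209/183613 ≈ -1.5751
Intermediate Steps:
g(q) = -5
R(A) = -5 + 2*A² (R(A) = (A² + A*A) - 5 = (A² + A²) - 5 = 2*A² - 5 = -5 + 2*A²)
Q/R(303) = -289209/(-5 + 2*303²) = -289209/(-5 + 2*91809) = -289209/(-5 + 183618) = -289209/183613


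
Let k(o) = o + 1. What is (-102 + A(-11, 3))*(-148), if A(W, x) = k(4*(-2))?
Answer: 16132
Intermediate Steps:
k(o) = 1 + o
A(W, x) = -7 (A(W, x) = 1 + 4*(-2) = 1 - 8 = -7)
(-102 + A(-11, 3))*(-148) = (-102 - 7)*(-148) = -109*(-148) = 16132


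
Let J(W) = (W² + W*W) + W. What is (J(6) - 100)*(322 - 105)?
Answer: -4774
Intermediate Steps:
J(W) = W + 2*W² (J(W) = (W² + W²) + W = 2*W² + W = W + 2*W²)
(J(6) - 100)*(322 - 105) = (6*(1 + 2*6) - 100)*(322 - 105) = (6*(1 + 12) - 100)*217 = (6*13 - 100)*217 = (78 - 100)*217 = -22*217 = -4774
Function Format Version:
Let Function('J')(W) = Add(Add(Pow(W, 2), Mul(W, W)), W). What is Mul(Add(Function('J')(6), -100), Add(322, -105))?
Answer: -4774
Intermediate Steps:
Function('J')(W) = Add(W, Mul(2, Pow(W, 2))) (Function('J')(W) = Add(Add(Pow(W, 2), Pow(W, 2)), W) = Add(Mul(2, Pow(W, 2)), W) = Add(W, Mul(2, Pow(W, 2))))
Mul(Add(Function('J')(6), -100), Add(322, -105)) = Mul(Add(Mul(6, Add(1, Mul(2, 6))), -100), Add(322, -105)) = Mul(Add(Mul(6, Add(1, 12)), -100), 217) = Mul(Add(Mul(6, 13), -100), 217) = Mul(Add(78, -100), 217) = Mul(-22, 217) = -4774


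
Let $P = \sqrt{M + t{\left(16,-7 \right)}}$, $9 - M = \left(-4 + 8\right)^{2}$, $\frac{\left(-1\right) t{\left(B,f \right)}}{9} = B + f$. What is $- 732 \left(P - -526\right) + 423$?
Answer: $-384609 - 1464 i \sqrt{22} \approx -3.8461 \cdot 10^{5} - 6866.8 i$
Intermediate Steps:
$t{\left(B,f \right)} = - 9 B - 9 f$ ($t{\left(B,f \right)} = - 9 \left(B + f\right) = - 9 B - 9 f$)
$M = -7$ ($M = 9 - \left(-4 + 8\right)^{2} = 9 - 4^{2} = 9 - 16 = -7$)
$P = 2 i \sqrt{22}$ ($P = \sqrt{-7 - 81} = \sqrt{-88} = 2 i \sqrt{22} \approx 9.3808 i$)
$- 732 \left(P - -526\right) + 423 = - 732 \left(2 i \sqrt{22} - -526\right) + 423 = - 732 \left(2 i \sqrt{22} + 526\right) + 423 = - 732 \left(526 + 2 i \sqrt{22}\right) + 423 = \left(-385032 - 1464 i \sqrt{22}\right) + 423 = -384609 - 1464 i \sqrt{22}$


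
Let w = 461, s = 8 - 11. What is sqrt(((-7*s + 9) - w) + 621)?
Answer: sqrt(190) ≈ 13.784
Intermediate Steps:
s = -3
sqrt(((-7*s + 9) - w) + 621) = sqrt(((-7*(-3) + 9) - 1*461) + 621) = sqrt(((21 + 9) - 461) + 621) = sqrt((30 - 461) + 621) = sqrt(-431 + 621) = sqrt(190)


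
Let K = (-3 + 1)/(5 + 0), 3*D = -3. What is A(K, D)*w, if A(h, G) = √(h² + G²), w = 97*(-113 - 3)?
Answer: -11252*√29/5 ≈ -12119.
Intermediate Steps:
D = -1 (D = (⅓)*(-3) = -1)
K = -⅖ (K = -2/5 = -2*⅕ = -⅖ ≈ -0.40000)
w = -11252 (w = 97*(-116) = -11252)
A(h, G) = √(G² + h²)
A(K, D)*w = √((-1)² + (-⅖)²)*(-11252) = √(1 + 4/25)*(-11252) = √(29/25)*(-11252) = (√29/5)*(-11252) = -11252*√29/5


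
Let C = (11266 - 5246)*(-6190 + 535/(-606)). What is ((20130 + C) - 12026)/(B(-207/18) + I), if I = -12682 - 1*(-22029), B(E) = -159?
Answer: -5645043119/1391982 ≈ -4055.4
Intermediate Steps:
I = 9347 (I = -12682 + 22029 = 9347)
C = -11292541750/303 (C = 6020*(-6190 + 535*(-1/606)) = 6020*(-6190 - 535/606) = 6020*(-3751675/606) = -11292541750/303 ≈ -3.7269e+7)
((20130 + C) - 12026)/(B(-207/18) + I) = ((20130 - 11292541750/303) - 12026)/(-159 + 9347) = (-11286442360/303 - 12026)/9188 = -11290086238/303*1/9188 = -5645043119/1391982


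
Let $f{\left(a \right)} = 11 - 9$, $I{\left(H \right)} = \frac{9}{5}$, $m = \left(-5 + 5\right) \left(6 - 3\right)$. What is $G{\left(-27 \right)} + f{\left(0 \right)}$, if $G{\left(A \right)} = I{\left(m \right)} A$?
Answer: $- \frac{233}{5} \approx -46.6$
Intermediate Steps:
$m = 0$ ($m = 0 \cdot 3 = 0$)
$I{\left(H \right)} = \frac{9}{5}$ ($I{\left(H \right)} = 9 \cdot \frac{1}{5} = \frac{9}{5}$)
$f{\left(a \right)} = 2$
$G{\left(A \right)} = \frac{9 A}{5}$
$G{\left(-27 \right)} + f{\left(0 \right)} = \frac{9}{5} \left(-27\right) + 2 = - \frac{243}{5} + 2 = - \frac{233}{5}$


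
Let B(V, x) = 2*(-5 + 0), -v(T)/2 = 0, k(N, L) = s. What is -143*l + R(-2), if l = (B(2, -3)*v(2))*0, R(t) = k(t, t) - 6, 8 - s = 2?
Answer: 0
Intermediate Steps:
s = 6 (s = 8 - 1*2 = 8 - 2 = 6)
k(N, L) = 6
v(T) = 0 (v(T) = -2*0 = 0)
B(V, x) = -10 (B(V, x) = 2*(-5) = -10)
R(t) = 0 (R(t) = 6 - 6 = 0)
l = 0 (l = -10*0*0 = 0*0 = 0)
-143*l + R(-2) = -143*0 + 0 = 0 + 0 = 0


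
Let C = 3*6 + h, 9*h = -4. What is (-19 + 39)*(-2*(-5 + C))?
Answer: -4520/9 ≈ -502.22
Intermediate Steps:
h = -4/9 (h = (⅑)*(-4) = -4/9 ≈ -0.44444)
C = 158/9 (C = 3*6 - 4/9 = 18 - 4/9 = 158/9 ≈ 17.556)
(-19 + 39)*(-2*(-5 + C)) = (-19 + 39)*(-2*(-5 + 158/9)) = 20*(-2*113/9) = 20*(-226/9) = -4520/9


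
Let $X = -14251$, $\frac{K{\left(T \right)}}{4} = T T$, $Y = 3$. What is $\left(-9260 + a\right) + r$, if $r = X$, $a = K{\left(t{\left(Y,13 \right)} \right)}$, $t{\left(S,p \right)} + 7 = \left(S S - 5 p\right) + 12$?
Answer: $-13107$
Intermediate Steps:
$t{\left(S,p \right)} = 5 + S^{2} - 5 p$ ($t{\left(S,p \right)} = -7 + \left(\left(S S - 5 p\right) + 12\right) = -7 + \left(\left(S^{2} - 5 p\right) + 12\right) = -7 + \left(12 + S^{2} - 5 p\right) = 5 + S^{2} - 5 p$)
$K{\left(T \right)} = 4 T^{2}$ ($K{\left(T \right)} = 4 T T = 4 T^{2}$)
$a = 10404$ ($a = 4 \left(5 + 3^{2} - 65\right)^{2} = 4 \left(5 + 9 - 65\right)^{2} = 4 \left(-51\right)^{2} = 4 \cdot 2601 = 10404$)
$r = -14251$
$\left(-9260 + a\right) + r = \left(-9260 + 10404\right) - 14251 = 1144 - 14251 = -13107$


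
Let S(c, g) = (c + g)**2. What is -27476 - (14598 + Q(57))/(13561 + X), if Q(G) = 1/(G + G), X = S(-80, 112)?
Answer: -45685734613/1662690 ≈ -27477.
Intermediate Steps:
X = 1024 (X = (-80 + 112)**2 = 32**2 = 1024)
Q(G) = 1/(2*G)
-27476 - (14598 + Q(57))/(13561 + X) = -27476 - (14598 + (1/2)/57)/(13561 + 1024) = -27476 - (14598 + (1/2)*(1/57))/14585 = -27476 - (14598 + 1/114)/14585 = -27476 - 1664173/(114*14585) = -27476 - 1*1664173/1662690 = -27476 - 1664173/1662690 = -45685734613/1662690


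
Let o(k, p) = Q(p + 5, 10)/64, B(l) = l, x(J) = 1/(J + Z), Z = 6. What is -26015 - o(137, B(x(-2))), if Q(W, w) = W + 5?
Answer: -6659881/256 ≈ -26015.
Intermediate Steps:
x(J) = 1/(6 + J) (x(J) = 1/(J + 6) = 1/(6 + J))
Q(W, w) = 5 + W
o(k, p) = 5/32 + p/64 (o(k, p) = (5 + (p + 5))/64 = (5 + (5 + p))*(1/64) = (10 + p)*(1/64) = 5/32 + p/64)
-26015 - o(137, B(x(-2))) = -26015 - (5/32 + 1/(64*(6 - 2))) = -26015 - (5/32 + (1/64)/4) = -26015 - (5/32 + (1/64)*(1/4)) = -26015 - (5/32 + 1/256) = -26015 - 1*41/256 = -26015 - 41/256 = -6659881/256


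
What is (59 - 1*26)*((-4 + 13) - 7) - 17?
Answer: 49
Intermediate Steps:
(59 - 1*26)*((-4 + 13) - 7) - 17 = (59 - 26)*(9 - 7) - 17 = 33*2 - 17 = 66 - 17 = 49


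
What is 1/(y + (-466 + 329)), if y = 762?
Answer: 1/625 ≈ 0.0016000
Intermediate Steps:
1/(y + (-466 + 329)) = 1/(762 + (-466 + 329)) = 1/(762 - 137) = 1/625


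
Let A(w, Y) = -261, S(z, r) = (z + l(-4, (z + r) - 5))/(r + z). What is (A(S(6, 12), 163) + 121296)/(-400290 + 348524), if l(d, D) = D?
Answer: -121035/51766 ≈ -2.3381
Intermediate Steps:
S(z, r) = (-5 + r + 2*z)/(r + z) (S(z, r) = (z + ((z + r) - 5))/(r + z) = (z + ((r + z) - 5))/(r + z) = (z + (-5 + r + z))/(r + z) = (-5 + r + 2*z)/(r + z))
(A(S(6, 12), 163) + 121296)/(-400290 + 348524) = (-261 + 121296)/(-400290 + 348524) = 121035/(-51766) = 121035*(-1/51766) = -121035/51766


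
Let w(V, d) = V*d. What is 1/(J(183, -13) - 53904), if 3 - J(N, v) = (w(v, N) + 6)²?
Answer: -1/5685030 ≈ -1.7590e-7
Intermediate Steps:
J(N, v) = 3 - (6 + N*v)² (J(N, v) = 3 - (v*N + 6)² = 3 - (N*v + 6)² = 3 - (6 + N*v)²)
1/(J(183, -13) - 53904) = 1/((3 - (6 + 183*(-13))²) - 53904) = 1/((3 - (6 - 2379)²) - 53904) = 1/((3 - 1*(-2373)²) - 53904) = 1/((3 - 1*5631129) - 53904) = 1/((3 - 5631129) - 53904) = 1/(-5631126 - 53904) = 1/(-5685030) = -1/5685030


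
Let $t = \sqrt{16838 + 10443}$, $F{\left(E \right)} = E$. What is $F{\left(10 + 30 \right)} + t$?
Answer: $40 + \sqrt{27281} \approx 205.17$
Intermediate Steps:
$t = \sqrt{27281} \approx 165.17$
$F{\left(10 + 30 \right)} + t = \left(10 + 30\right) + \sqrt{27281} = 40 + \sqrt{27281}$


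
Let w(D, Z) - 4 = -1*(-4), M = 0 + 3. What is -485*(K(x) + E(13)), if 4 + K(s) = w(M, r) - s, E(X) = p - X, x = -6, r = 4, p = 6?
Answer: -1455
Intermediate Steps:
E(X) = 6 - X
M = 3
w(D, Z) = 8 (w(D, Z) = 4 - 1*(-4) = 4 + 4 = 8)
K(s) = 4 - s (K(s) = -4 + (8 - s) = 4 - s)
-485*(K(x) + E(13)) = -485*((4 - 1*(-6)) + (6 - 1*13)) = -485*((4 + 6) + (6 - 13)) = -485*(10 - 7) = -485*3 = -1455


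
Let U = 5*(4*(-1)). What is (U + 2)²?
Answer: 324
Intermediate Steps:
U = -20 (U = 5*(-4) = -20)
(U + 2)² = (-20 + 2)² = (-18)² = 324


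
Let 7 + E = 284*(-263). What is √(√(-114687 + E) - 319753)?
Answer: √(-319753 + I*√189386) ≈ 0.385 + 565.47*I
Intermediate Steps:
E = -74699 (E = -7 + 284*(-263) = -7 - 74692 = -74699)
√(√(-114687 + E) - 319753) = √(√(-114687 - 74699) - 319753) = √(√(-189386) - 319753) = √(I*√189386 - 319753) = √(-319753 + I*√189386)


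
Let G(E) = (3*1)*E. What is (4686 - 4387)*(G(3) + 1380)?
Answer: 415311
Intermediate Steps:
G(E) = 3*E
(4686 - 4387)*(G(3) + 1380) = (4686 - 4387)*(3*3 + 1380) = 299*(9 + 1380) = 299*1389 = 415311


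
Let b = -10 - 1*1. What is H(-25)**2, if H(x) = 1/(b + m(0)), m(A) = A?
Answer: 1/121 ≈ 0.0082645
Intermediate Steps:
b = -11 (b = -10 - 1 = -11)
H(x) = -1/11 (H(x) = 1/(-11 + 0) = 1/(-11) = -1/11)
H(-25)**2 = (-1/11)**2 = 1/121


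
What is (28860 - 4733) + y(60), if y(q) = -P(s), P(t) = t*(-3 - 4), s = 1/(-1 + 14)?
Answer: 313658/13 ≈ 24128.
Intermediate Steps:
s = 1/13 ≈ 0.076923
P(t) = -7*t (P(t) = t*(-7) = -7*t)
y(q) = 7/13 (y(q) = -(-7)/13 = -1*(-7/13) = 7/13)
(28860 - 4733) + y(60) = (28860 - 4733) + 7/13 = 24127 + 7/13 = 313658/13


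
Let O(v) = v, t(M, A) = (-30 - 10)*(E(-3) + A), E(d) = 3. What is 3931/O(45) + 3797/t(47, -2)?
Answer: -545/72 ≈ -7.5694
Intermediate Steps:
t(M, A) = -120 - 40*A (t(M, A) = (-30 - 10)*(3 + A) = -40*(3 + A) = -120 - 40*A)
3931/O(45) + 3797/t(47, -2) = 3931/45 + 3797/(-120 - 40*(-2)) = 3931*(1/45) + 3797/(-120 + 80) = 3931/45 + 3797/(-40) = 3931/45 + 3797*(-1/40) = 3931/45 - 3797/40 = -545/72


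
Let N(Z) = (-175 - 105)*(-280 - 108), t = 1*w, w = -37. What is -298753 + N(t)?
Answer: -190113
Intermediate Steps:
t = -37 (t = 1*(-37) = -37)
N(Z) = 108640 (N(Z) = -280*(-388) = 108640)
-298753 + N(t) = -298753 + 108640 = -190113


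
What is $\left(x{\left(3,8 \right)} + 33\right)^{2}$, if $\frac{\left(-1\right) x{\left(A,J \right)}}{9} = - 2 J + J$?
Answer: $11025$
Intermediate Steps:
$x{\left(A,J \right)} = 9 J$ ($x{\left(A,J \right)} = - 9 \left(- 2 J + J\right) = - 9 \left(- J\right) = 9 J$)
$\left(x{\left(3,8 \right)} + 33\right)^{2} = \left(9 \cdot 8 + 33\right)^{2} = \left(72 + 33\right)^{2} = 105^{2} = 11025$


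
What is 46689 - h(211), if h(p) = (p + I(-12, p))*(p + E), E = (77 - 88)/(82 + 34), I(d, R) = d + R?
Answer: -2307363/58 ≈ -39782.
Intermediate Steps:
I(d, R) = R + d
E = -11/116 ≈ -0.094828
h(p) = (-12 + 2*p)*(-11/116 + p) (h(p) = (p + (p - 12))*(p - 11/116) = (p + (-12 + p))*(-11/116 + p) = (-12 + 2*p)*(-11/116 + p))
46689 - h(211) = 46689 - (33/29 + 2*211² - 707/58*211) = 46689 - (33/29 + 2*44521 - 149177/58) = 46689 - (33/29 + 89042 - 149177/58) = 46689 - 1*5015325/58 = 46689 - 5015325/58 = -2307363/58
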